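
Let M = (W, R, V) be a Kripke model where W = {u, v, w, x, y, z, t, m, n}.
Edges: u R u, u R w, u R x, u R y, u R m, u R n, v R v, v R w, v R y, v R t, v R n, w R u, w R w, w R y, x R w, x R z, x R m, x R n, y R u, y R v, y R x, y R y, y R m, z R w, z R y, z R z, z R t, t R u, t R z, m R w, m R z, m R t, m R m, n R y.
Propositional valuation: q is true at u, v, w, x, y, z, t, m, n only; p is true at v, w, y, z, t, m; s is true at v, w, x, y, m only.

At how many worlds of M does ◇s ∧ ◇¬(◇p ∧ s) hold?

7

Recall that ◇ψ holds at a world iff ψ holds at some accessible world.
Let φ = ◇s ∧ ◇¬(◇p ∧ s). Evaluate φ at each world:
  u (successors {u, w, x, y, m, n}): φ is true.
  v (successors {v, w, y, t, n}): φ is true.
  w (successors {u, w, y}): φ is true.
  x (successors {w, z, m, n}): φ is true.
  y (successors {u, v, x, y, m}): φ is true.
  z (successors {w, y, z, t}): φ is true.
  t (successors {u, z}): φ is false.
  m (successors {w, z, t, m}): φ is true.
  n (successors {y}): φ is false.
For instance, at v:
  At v: ◇s is true, ◇¬(◇p ∧ s) is true, so ◇s ∧ ◇¬(◇p ∧ s) is true.
    At v: ◇s requires s at some successor in {v, w, y, t, n}.
      s holds at v, so ◇s is true at v.
    At v: ◇¬(◇p ∧ s) requires ¬(◇p ∧ s) at some successor in {v, w, y, t, n}.
      ¬(◇p ∧ s) holds at t, so ◇¬(◇p ∧ s) is true at v.
Satisfying worlds: {u, v, w, x, y, z, m}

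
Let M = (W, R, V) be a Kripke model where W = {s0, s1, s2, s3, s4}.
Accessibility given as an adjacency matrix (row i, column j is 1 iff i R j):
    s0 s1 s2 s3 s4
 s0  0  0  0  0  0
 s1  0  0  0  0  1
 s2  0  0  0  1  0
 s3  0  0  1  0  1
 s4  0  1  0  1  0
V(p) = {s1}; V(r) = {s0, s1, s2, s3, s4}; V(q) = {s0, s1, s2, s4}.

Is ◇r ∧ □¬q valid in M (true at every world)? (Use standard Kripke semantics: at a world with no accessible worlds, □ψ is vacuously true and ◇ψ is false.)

Recall that □ψ holds at a world iff ψ holds at every accessible world, and ◇ψ holds iff ψ holds at some accessible world.
Let φ = ◇r ∧ □¬q. Evaluate φ at each world:
  s0 (successors ∅): φ is false.
  s1 (successors {s4}): φ is false.
  s2 (successors {s3}): φ is true.
  s3 (successors {s2, s4}): φ is false.
  s4 (successors {s1, s3}): φ is false.
Detail at s0 (counterexample):
  At s0: ◇r is false, □¬q is true, so ◇r ∧ □¬q is false.
    At s0: no accessible worlds, so ◇r is false.
    At s0: no accessible worlds, so □¬q holds vacuously.

No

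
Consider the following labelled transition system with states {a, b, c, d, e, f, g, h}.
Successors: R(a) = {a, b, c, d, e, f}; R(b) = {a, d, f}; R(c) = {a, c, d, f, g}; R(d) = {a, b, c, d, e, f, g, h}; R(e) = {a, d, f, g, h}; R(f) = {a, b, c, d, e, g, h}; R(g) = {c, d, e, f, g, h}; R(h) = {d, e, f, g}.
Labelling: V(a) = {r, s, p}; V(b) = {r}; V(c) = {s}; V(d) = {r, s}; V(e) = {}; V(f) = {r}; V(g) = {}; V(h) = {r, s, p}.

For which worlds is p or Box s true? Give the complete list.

a, h

Recall that Box ψ holds at a world iff ψ holds at every accessible world, and Dia ψ holds iff ψ holds at some accessible world.
Let φ = p or Box s. Evaluate φ at each world:
  a (successors {a, b, c, d, e, f}): φ is true.
  b (successors {a, d, f}): φ is false.
  c (successors {a, c, d, f, g}): φ is false.
  d (successors {a, b, c, d, e, f, g, h}): φ is false.
  e (successors {a, d, f, g, h}): φ is false.
  f (successors {a, b, c, d, e, g, h}): φ is false.
  g (successors {c, d, e, f, g, h}): φ is false.
  h (successors {d, e, f, g}): φ is true.
For instance, at b:
  At b: p is false, Box s is false, so p or Box s is false.
    At b: Box s requires s at every successor {a, d, f}.
      s fails at f, so Box s is false at b.
Satisfying worlds: {a, h}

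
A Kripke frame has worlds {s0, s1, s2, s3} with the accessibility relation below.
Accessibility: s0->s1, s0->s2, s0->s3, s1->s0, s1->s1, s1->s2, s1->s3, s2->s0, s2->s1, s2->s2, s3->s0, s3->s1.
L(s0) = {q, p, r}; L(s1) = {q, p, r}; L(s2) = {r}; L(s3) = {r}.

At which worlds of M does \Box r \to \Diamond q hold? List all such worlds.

s0, s1, s2, s3

Let φ = \Box r \to \Diamond q. Evaluate φ at each world:
  s0 (successors {s1, s2, s3}): φ is true.
  s1 (successors {s0, s1, s2, s3}): φ is true.
  s2 (successors {s0, s1, s2}): φ is true.
  s3 (successors {s0, s1}): φ is true.
For instance, at s3:
  At s3: \Box r is true, \Diamond q is true, so \Box r \to \Diamond q is true.
    At s3: \Box r requires r at every successor {s0, s1}.
      At s0: r is true.
      At s1: r is true.
    So \Box r is true at s3.
    At s3: \Diamond q requires q at some successor in {s0, s1}.
      q holds at s0, so \Diamond q is true at s3.
Satisfying worlds: {s0, s1, s2, s3}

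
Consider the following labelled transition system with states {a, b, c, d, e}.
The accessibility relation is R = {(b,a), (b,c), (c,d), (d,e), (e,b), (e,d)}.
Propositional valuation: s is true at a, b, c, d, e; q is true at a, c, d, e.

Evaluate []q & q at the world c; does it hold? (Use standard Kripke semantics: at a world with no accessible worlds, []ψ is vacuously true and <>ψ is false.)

Yes

At c: []q is true, q is true, so []q & q is true.
  At c: []q requires q at every successor {d}.
    At d: q is true.
  So []q is true at c.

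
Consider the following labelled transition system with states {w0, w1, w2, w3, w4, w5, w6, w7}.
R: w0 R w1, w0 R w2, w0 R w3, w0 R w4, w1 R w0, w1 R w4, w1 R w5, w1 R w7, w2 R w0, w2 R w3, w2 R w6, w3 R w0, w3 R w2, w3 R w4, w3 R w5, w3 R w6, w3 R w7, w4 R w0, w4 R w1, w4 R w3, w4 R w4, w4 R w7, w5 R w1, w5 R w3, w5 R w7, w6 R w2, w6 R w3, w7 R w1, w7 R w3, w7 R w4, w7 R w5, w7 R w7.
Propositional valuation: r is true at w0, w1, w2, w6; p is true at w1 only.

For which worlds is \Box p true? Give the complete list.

none

Recall that \Box ψ holds at a world iff ψ holds at every accessible world, and \Diamond ψ holds iff ψ holds at some accessible world.
Let φ = \Box p. Evaluate φ at each world:
  w0 (successors {w1, w2, w3, w4}): φ is false.
  w1 (successors {w0, w4, w5, w7}): φ is false.
  w2 (successors {w0, w3, w6}): φ is false.
  w3 (successors {w0, w2, w4, w5, w6, w7}): φ is false.
  w4 (successors {w0, w1, w3, w4, w7}): φ is false.
  w5 (successors {w1, w3, w7}): φ is false.
  w6 (successors {w2, w3}): φ is false.
  w7 (successors {w1, w3, w4, w5, w7}): φ is false.
For instance, at w4:
  At w4: \Box p requires p at every successor {w0, w1, w3, w4, w7}.
    p fails at w0, so \Box p is false at w4.
Satisfying worlds: none.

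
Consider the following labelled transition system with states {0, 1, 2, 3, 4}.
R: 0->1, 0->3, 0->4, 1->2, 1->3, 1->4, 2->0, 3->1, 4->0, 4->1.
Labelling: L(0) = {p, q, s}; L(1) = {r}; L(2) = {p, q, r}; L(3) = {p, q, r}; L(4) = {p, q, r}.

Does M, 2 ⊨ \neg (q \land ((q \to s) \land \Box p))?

Yes

At 2: q \land ((q \to s) \land \Box p) is false, so \neg (q \land ((q \to s) \land \Box p)) is true.
  At 2: q is true, (q \to s) \land \Box p is false, so q \land ((q \to s) \land \Box p) is false.
    At 2: q \to s is false, \Box p is true, so (q \to s) \land \Box p is false.
      At 2: \Box p requires p at every successor {0}.
        At 0: p is true.
      So \Box p is true at 2.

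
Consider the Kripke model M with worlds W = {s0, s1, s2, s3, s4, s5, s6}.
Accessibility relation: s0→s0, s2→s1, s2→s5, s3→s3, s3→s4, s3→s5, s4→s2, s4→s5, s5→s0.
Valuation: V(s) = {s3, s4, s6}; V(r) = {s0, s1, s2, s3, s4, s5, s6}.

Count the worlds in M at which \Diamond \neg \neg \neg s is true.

Let φ = \Diamond \neg \neg \neg s. Evaluate φ at each world:
  s0 (successors {s0}): φ is true.
  s1 (successors ∅): φ is false.
  s2 (successors {s1, s5}): φ is true.
  s3 (successors {s3, s4, s5}): φ is true.
  s4 (successors {s2, s5}): φ is true.
  s5 (successors {s0}): φ is true.
  s6 (successors ∅): φ is false.
For instance, at s5:
  At s5: \Diamond \neg \neg \neg s requires \neg \neg \neg s at some successor in {s0}.
    \neg \neg \neg s holds at s0, so \Diamond \neg \neg \neg s is true at s5.
Satisfying worlds: {s0, s2, s3, s4, s5}

5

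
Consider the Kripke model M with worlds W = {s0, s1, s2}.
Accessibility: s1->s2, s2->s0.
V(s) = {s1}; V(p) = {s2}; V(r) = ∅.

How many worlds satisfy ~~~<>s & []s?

Let φ = ~~~<>s & []s. Evaluate φ at each world:
  s0 (successors ∅): φ is true.
  s1 (successors {s2}): φ is false.
  s2 (successors {s0}): φ is false.
For instance, at s1:
  At s1: ~~~<>s is true, []s is false, so ~~~<>s & []s is false.
    At s1: ~~<>s is false, so ~~~<>s is true.
      At s1: ~<>s is true, so ~~<>s is false.
    At s1: []s requires s at every successor {s2}.
      s fails at s2, so []s is false at s1.
Satisfying worlds: {s0}

1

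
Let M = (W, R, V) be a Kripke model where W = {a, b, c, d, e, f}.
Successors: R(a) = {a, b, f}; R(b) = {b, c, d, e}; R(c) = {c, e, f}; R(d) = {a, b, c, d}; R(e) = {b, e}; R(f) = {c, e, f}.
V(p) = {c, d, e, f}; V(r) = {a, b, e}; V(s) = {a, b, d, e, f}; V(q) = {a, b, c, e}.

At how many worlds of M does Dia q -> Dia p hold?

Let φ = Dia q -> Dia p. Evaluate φ at each world:
  a (successors {a, b, f}): φ is true.
  b (successors {b, c, d, e}): φ is true.
  c (successors {c, e, f}): φ is true.
  d (successors {a, b, c, d}): φ is true.
  e (successors {b, e}): φ is true.
  f (successors {c, e, f}): φ is true.
For instance, at c:
  At c: Dia q is true, Dia p is true, so Dia q -> Dia p is true.
    At c: Dia q requires q at some successor in {c, e, f}.
      q holds at c, so Dia q is true at c.
    At c: Dia p requires p at some successor in {c, e, f}.
      p holds at c, so Dia p is true at c.
Satisfying worlds: {a, b, c, d, e, f}

6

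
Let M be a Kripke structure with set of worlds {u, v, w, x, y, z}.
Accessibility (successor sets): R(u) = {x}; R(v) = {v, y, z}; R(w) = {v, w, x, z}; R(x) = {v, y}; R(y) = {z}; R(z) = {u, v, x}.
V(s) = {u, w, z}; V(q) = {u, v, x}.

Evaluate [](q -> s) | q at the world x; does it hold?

Recall that []ψ holds at a world iff ψ holds at every accessible world, and <>ψ holds iff ψ holds at some accessible world.
At x: [](q -> s) is false, q is true, so [](q -> s) | q is true.
  At x: [](q -> s) requires q -> s at every successor {v, y}.
    q -> s fails at v, so [](q -> s) is false at x.

Yes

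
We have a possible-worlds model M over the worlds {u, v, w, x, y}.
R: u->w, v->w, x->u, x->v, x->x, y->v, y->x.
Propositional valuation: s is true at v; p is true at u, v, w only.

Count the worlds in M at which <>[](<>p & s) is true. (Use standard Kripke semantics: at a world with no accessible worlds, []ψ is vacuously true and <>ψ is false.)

2

Let φ = <>[](<>p & s). Evaluate φ at each world:
  u (successors {w}): φ is true.
  v (successors {w}): φ is true.
  w (successors ∅): φ is false.
  x (successors {u, v, x}): φ is false.
  y (successors {v, x}): φ is false.
For instance, at u:
  At u: <>[](<>p & s) requires [](<>p & s) at some successor in {w}.
    [](<>p & s) holds at w, so <>[](<>p & s) is true at u.
      At w: no accessible worlds, so [](<>p & s) holds vacuously.
Satisfying worlds: {u, v}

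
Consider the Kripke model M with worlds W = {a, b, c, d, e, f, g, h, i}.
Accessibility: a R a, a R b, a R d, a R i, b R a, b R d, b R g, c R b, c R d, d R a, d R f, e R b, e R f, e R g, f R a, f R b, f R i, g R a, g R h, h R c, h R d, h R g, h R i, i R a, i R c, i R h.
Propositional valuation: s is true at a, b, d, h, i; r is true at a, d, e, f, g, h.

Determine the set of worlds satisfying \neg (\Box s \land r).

Recall that \Box ψ holds at a world iff ψ holds at every accessible world, and \Diamond ψ holds iff ψ holds at some accessible world.
Let φ = \neg (\Box s \land r). Evaluate φ at each world:
  a (successors {a, b, d, i}): φ is false.
  b (successors {a, d, g}): φ is true.
  c (successors {b, d}): φ is true.
  d (successors {a, f}): φ is true.
  e (successors {b, f, g}): φ is true.
  f (successors {a, b, i}): φ is false.
  g (successors {a, h}): φ is false.
  h (successors {c, d, g, i}): φ is true.
  i (successors {a, c, h}): φ is true.
For instance, at c:
  At c: \Box s \land r is false, so \neg (\Box s \land r) is true.
    At c: \Box s is true, r is false, so \Box s \land r is false.
      At c: \Box s requires s at every successor {b, d}.
        At b: s is true.
        At d: s is true.
      So \Box s is true at c.
Satisfying worlds: {b, c, d, e, h, i}

b, c, d, e, h, i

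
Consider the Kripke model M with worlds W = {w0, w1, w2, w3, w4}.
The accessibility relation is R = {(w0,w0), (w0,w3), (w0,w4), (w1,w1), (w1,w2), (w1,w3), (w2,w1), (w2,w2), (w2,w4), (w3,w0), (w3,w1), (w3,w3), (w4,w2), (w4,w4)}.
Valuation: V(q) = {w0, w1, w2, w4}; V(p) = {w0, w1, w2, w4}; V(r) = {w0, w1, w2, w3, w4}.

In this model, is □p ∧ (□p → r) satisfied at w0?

No

Recall that □ψ holds at a world iff ψ holds at every accessible world, and ◇ψ holds iff ψ holds at some accessible world.
At w0: □p is false, □p → r is true, so □p ∧ (□p → r) is false.
  At w0: □p requires p at every successor {w0, w3, w4}.
    p fails at w3, so □p is false at w0.
  At w0: □p is false, r is true, so □p → r is true.
    At w0: □p requires p at every successor {w0, w3, w4}.
      p fails at w3, so □p is false at w0.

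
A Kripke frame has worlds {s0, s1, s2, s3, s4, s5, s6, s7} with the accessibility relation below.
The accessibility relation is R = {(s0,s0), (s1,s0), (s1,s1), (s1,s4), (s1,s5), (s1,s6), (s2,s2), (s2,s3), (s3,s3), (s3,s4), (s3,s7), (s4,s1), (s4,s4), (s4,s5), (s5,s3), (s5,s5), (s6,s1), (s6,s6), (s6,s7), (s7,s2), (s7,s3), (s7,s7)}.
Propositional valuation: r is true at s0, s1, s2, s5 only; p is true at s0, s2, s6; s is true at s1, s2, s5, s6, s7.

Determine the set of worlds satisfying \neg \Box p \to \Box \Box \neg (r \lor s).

s0

Recall that \Box ψ holds at a world iff ψ holds at every accessible world, and \Diamond ψ holds iff ψ holds at some accessible world.
Let φ = \neg \Box p \to \Box \Box \neg (r \lor s). Evaluate φ at each world:
  s0 (successors {s0}): φ is true.
  s1 (successors {s0, s1, s4, s5, s6}): φ is false.
  s2 (successors {s2, s3}): φ is false.
  s3 (successors {s3, s4, s7}): φ is false.
  s4 (successors {s1, s4, s5}): φ is false.
  s5 (successors {s3, s5}): φ is false.
  s6 (successors {s1, s6, s7}): φ is false.
  s7 (successors {s2, s3, s7}): φ is false.
For instance, at s2:
  At s2: \neg \Box p is true, \Box \Box \neg (r \lor s) is false, so \neg \Box p \to \Box \Box \neg (r \lor s) is false.
    At s2: \Box p is false, so \neg \Box p is true.
      At s2: \Box p requires p at every successor {s2, s3}.
        p fails at s3, so \Box p is false at s2.
    At s2: \Box \Box \neg (r \lor s) requires \Box \neg (r \lor s) at every successor {s2, s3}.
      \Box \neg (r \lor s) fails at s2, so \Box \Box \neg (r \lor s) is false at s2.
Satisfying worlds: {s0}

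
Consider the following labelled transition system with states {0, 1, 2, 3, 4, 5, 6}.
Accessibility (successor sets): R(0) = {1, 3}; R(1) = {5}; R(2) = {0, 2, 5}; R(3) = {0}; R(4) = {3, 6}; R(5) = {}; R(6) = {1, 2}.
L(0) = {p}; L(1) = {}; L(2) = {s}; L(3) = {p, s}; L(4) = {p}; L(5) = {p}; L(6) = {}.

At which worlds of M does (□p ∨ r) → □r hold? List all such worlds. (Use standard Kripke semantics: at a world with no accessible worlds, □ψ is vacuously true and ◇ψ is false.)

0, 2, 4, 5, 6

Let φ = (□p ∨ r) → □r. Evaluate φ at each world:
  0 (successors {1, 3}): φ is true.
  1 (successors {5}): φ is false.
  2 (successors {0, 2, 5}): φ is true.
  3 (successors {0}): φ is false.
  4 (successors {3, 6}): φ is true.
  5 (successors ∅): φ is true.
  6 (successors {1, 2}): φ is true.
For instance, at 3:
  At 3: □p ∨ r is true, □r is false, so (□p ∨ r) → □r is false.
    At 3: □p is true, r is false, so □p ∨ r is true.
      At 3: □p requires p at every successor {0}.
        At 0: p is true.
      So □p is true at 3.
    At 3: □r requires r at every successor {0}.
      r fails at 0, so □r is false at 3.
Satisfying worlds: {0, 2, 4, 5, 6}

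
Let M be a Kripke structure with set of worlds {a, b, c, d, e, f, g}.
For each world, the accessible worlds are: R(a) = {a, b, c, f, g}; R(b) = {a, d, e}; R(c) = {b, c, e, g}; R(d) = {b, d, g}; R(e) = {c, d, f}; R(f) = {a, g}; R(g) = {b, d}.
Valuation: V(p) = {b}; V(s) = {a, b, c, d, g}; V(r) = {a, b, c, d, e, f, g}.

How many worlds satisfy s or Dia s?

7

Let φ = s or Dia s. Evaluate φ at each world:
  a (successors {a, b, c, f, g}): φ is true.
  b (successors {a, d, e}): φ is true.
  c (successors {b, c, e, g}): φ is true.
  d (successors {b, d, g}): φ is true.
  e (successors {c, d, f}): φ is true.
  f (successors {a, g}): φ is true.
  g (successors {b, d}): φ is true.
For instance, at b:
  At b: s is true, Dia s is true, so s or Dia s is true.
    At b: Dia s requires s at some successor in {a, d, e}.
      s holds at a, so Dia s is true at b.
Satisfying worlds: {a, b, c, d, e, f, g}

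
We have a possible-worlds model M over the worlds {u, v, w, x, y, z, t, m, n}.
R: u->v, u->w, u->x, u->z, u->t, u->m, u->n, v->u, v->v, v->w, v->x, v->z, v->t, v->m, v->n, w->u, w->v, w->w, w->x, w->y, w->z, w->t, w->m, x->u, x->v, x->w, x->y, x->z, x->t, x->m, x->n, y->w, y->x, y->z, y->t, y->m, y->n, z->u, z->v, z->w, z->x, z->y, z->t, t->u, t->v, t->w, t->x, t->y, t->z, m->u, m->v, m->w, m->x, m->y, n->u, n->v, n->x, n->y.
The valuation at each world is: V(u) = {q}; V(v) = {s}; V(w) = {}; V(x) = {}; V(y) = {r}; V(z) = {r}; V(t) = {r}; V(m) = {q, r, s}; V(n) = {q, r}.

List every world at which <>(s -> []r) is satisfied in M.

u, v, w, x, y, z, t, m, n

Let φ = <>(s -> []r). Evaluate φ at each world:
  u (successors {v, w, x, z, t, m, n}): φ is true.
  v (successors {u, v, w, x, z, t, m, n}): φ is true.
  w (successors {u, v, w, x, y, z, t, m}): φ is true.
  x (successors {u, v, w, y, z, t, m, n}): φ is true.
  y (successors {w, x, z, t, m, n}): φ is true.
  z (successors {u, v, w, x, y, t}): φ is true.
  t (successors {u, v, w, x, y, z}): φ is true.
  m (successors {u, v, w, x, y}): φ is true.
  n (successors {u, v, x, y}): φ is true.
For instance, at n:
  At n: <>(s -> []r) requires s -> []r at some successor in {u, v, x, y}.
    s -> []r holds at u, so <>(s -> []r) is true at n.
      At u: s is false, []r is false, so s -> []r is true.
Satisfying worlds: {u, v, w, x, y, z, t, m, n}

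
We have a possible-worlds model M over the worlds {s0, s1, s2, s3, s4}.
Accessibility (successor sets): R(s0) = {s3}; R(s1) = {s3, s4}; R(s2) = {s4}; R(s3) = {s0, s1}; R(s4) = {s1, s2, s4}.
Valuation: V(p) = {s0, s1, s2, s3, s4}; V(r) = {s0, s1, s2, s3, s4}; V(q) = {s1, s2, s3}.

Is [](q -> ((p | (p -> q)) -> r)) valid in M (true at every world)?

Yes

Recall that []ψ holds at a world iff ψ holds at every accessible world, and <>ψ holds iff ψ holds at some accessible world.
Let φ = [](q -> ((p | (p -> q)) -> r)). Evaluate φ at each world:
  s0 (successors {s3}): φ is true.
  s1 (successors {s3, s4}): φ is true.
  s2 (successors {s4}): φ is true.
  s3 (successors {s0, s1}): φ is true.
  s4 (successors {s1, s2, s4}): φ is true.
For instance, at s2:
  At s2: [](q -> ((p | (p -> q)) -> r)) requires q -> ((p | (p -> q)) -> r) at every successor {s4}.
    At s4: q -> ((p | (p -> q)) -> r) is true.
  So [](q -> ((p | (p -> q)) -> r)) is true at s2.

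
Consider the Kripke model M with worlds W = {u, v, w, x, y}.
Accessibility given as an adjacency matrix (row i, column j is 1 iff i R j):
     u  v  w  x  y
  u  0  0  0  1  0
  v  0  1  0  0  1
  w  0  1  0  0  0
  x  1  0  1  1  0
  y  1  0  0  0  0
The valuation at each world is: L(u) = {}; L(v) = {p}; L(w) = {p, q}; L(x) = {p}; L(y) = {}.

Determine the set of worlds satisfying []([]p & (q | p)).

Let φ = []([]p & (q | p)). Evaluate φ at each world:
  u (successors {x}): φ is false.
  v (successors {v, y}): φ is false.
  w (successors {v}): φ is false.
  x (successors {u, w, x}): φ is false.
  y (successors {u}): φ is false.
For instance, at u:
  At u: []([]p & (q | p)) requires []p & (q | p) at every successor {x}.
    []p & (q | p) fails at x, so []([]p & (q | p)) is false at u.
      At x: []p is false, q | p is true, so []p & (q | p) is false.
Satisfying worlds: none.

none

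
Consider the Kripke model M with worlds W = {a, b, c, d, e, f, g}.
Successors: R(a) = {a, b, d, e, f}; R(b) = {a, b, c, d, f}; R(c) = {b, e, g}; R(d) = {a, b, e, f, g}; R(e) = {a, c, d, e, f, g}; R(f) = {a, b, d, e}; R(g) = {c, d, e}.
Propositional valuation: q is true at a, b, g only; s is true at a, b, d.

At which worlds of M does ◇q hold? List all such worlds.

Let φ = ◇q. Evaluate φ at each world:
  a (successors {a, b, d, e, f}): φ is true.
  b (successors {a, b, c, d, f}): φ is true.
  c (successors {b, e, g}): φ is true.
  d (successors {a, b, e, f, g}): φ is true.
  e (successors {a, c, d, e, f, g}): φ is true.
  f (successors {a, b, d, e}): φ is true.
  g (successors {c, d, e}): φ is false.
For instance, at d:
  At d: ◇q requires q at some successor in {a, b, e, f, g}.
    q holds at a, so ◇q is true at d.
Satisfying worlds: {a, b, c, d, e, f}

a, b, c, d, e, f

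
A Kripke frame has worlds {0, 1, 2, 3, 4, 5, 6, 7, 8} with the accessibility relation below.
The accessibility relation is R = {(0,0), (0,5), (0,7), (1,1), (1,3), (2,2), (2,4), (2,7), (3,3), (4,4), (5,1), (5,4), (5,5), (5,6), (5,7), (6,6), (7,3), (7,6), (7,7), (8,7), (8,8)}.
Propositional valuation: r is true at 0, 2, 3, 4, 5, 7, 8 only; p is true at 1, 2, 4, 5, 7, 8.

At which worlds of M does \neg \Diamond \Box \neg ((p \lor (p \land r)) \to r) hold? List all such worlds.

Recall that \Box ψ holds at a world iff ψ holds at every accessible world, and \Diamond ψ holds iff ψ holds at some accessible world.
Let φ = \neg \Diamond \Box \neg ((p \lor (p \land r)) \to r). Evaluate φ at each world:
  0 (successors {0, 5, 7}): φ is true.
  1 (successors {1, 3}): φ is true.
  2 (successors {2, 4, 7}): φ is true.
  3 (successors {3}): φ is true.
  4 (successors {4}): φ is true.
  5 (successors {1, 4, 5, 6, 7}): φ is true.
  6 (successors {6}): φ is true.
  7 (successors {3, 6, 7}): φ is true.
  8 (successors {7, 8}): φ is true.
For instance, at 8:
  At 8: \Diamond \Box \neg ((p \lor (p \land r)) \to r) is false, so \neg \Diamond \Box \neg ((p \lor (p \land r)) \to r) is true.
    At 8: \Diamond \Box \neg ((p \lor (p \land r)) \to r) requires \Box \neg ((p \lor (p \land r)) \to r) at some successor in {7, 8}.
      At 7: \Box \neg ((p \lor (p \land r)) \to r) is false.
      At 8: \Box \neg ((p \lor (p \land r)) \to r) is false.
    So \Diamond \Box \neg ((p \lor (p \land r)) \to r) is false at 8.
Satisfying worlds: {0, 1, 2, 3, 4, 5, 6, 7, 8}

0, 1, 2, 3, 4, 5, 6, 7, 8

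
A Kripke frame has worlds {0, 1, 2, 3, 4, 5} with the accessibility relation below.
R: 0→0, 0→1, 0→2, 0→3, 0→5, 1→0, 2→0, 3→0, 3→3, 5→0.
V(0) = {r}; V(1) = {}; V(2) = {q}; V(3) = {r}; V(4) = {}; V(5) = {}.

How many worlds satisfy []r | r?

6

Let φ = []r | r. Evaluate φ at each world:
  0 (successors {0, 1, 2, 3, 5}): φ is true.
  1 (successors {0}): φ is true.
  2 (successors {0}): φ is true.
  3 (successors {0, 3}): φ is true.
  4 (successors ∅): φ is true.
  5 (successors {0}): φ is true.
For instance, at 3:
  At 3: []r is true, r is true, so []r | r is true.
    At 3: []r requires r at every successor {0, 3}.
      At 0: r is true.
      At 3: r is true.
    So []r is true at 3.
Satisfying worlds: {0, 1, 2, 3, 4, 5}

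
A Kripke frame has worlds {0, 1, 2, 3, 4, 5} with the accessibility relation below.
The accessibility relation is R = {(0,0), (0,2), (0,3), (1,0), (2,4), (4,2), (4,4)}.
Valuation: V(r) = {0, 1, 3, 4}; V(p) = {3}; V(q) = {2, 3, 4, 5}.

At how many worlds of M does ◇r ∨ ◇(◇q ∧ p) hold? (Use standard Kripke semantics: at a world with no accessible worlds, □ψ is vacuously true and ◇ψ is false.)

Recall that ◇ψ holds at a world iff ψ holds at some accessible world.
Let φ = ◇r ∨ ◇(◇q ∧ p). Evaluate φ at each world:
  0 (successors {0, 2, 3}): φ is true.
  1 (successors {0}): φ is true.
  2 (successors {4}): φ is true.
  3 (successors ∅): φ is false.
  4 (successors {2, 4}): φ is true.
  5 (successors ∅): φ is false.
For instance, at 4:
  At 4: ◇r is true, ◇(◇q ∧ p) is false, so ◇r ∨ ◇(◇q ∧ p) is true.
    At 4: ◇r requires r at some successor in {2, 4}.
      r holds at 4, so ◇r is true at 4.
    At 4: ◇(◇q ∧ p) requires ◇q ∧ p at some successor in {2, 4}.
      At 2: ◇q ∧ p is false.
      At 4: ◇q ∧ p is false.
    So ◇(◇q ∧ p) is false at 4.
Satisfying worlds: {0, 1, 2, 4}

4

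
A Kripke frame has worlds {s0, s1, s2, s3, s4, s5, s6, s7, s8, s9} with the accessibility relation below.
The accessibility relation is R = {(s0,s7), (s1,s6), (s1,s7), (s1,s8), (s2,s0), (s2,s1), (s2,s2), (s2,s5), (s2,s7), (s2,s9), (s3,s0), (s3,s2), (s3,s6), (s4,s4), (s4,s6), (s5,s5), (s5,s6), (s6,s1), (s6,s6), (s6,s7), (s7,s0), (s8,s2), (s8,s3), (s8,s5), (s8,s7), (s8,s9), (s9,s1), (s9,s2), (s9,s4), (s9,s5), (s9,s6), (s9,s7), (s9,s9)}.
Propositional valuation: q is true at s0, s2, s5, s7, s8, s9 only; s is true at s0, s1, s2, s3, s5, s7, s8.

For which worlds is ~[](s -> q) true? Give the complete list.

s2, s6, s8, s9

Let φ = ~[](s -> q). Evaluate φ at each world:
  s0 (successors {s7}): φ is false.
  s1 (successors {s6, s7, s8}): φ is false.
  s2 (successors {s0, s1, s2, s5, s7, s9}): φ is true.
  s3 (successors {s0, s2, s6}): φ is false.
  s4 (successors {s4, s6}): φ is false.
  s5 (successors {s5, s6}): φ is false.
  s6 (successors {s1, s6, s7}): φ is true.
  s7 (successors {s0}): φ is false.
  s8 (successors {s2, s3, s5, s7, s9}): φ is true.
  s9 (successors {s1, s2, s4, s5, s6, s7, s9}): φ is true.
For instance, at s1:
  At s1: [](s -> q) is true, so ~[](s -> q) is false.
    At s1: [](s -> q) requires s -> q at every successor {s6, s7, s8}.
      At s6: s -> q is true.
      At s7: s -> q is true.
      At s8: s -> q is true.
    So [](s -> q) is true at s1.
Satisfying worlds: {s2, s6, s8, s9}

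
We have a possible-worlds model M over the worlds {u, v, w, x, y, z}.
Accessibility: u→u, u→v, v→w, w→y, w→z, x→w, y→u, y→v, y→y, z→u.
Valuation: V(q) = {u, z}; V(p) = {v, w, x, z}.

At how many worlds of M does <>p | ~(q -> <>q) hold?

5

Let φ = <>p | ~(q -> <>q). Evaluate φ at each world:
  u (successors {u, v}): φ is true.
  v (successors {w}): φ is true.
  w (successors {y, z}): φ is true.
  x (successors {w}): φ is true.
  y (successors {u, v, y}): φ is true.
  z (successors {u}): φ is false.
For instance, at x:
  At x: <>p is true, ~(q -> <>q) is false, so <>p | ~(q -> <>q) is true.
    At x: <>p requires p at some successor in {w}.
      p holds at w, so <>p is true at x.
    At x: q -> <>q is true, so ~(q -> <>q) is false.
      At x: q is false, <>q is false, so q -> <>q is true.
Satisfying worlds: {u, v, w, x, y}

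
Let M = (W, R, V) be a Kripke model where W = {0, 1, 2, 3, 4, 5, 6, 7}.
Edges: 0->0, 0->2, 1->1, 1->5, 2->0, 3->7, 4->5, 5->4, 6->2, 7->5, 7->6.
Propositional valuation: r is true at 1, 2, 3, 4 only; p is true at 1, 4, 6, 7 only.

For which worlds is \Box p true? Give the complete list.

Recall that \Box ψ holds at a world iff ψ holds at every accessible world, and \Diamond ψ holds iff ψ holds at some accessible world.
Let φ = \Box p. Evaluate φ at each world:
  0 (successors {0, 2}): φ is false.
  1 (successors {1, 5}): φ is false.
  2 (successors {0}): φ is false.
  3 (successors {7}): φ is true.
  4 (successors {5}): φ is false.
  5 (successors {4}): φ is true.
  6 (successors {2}): φ is false.
  7 (successors {5, 6}): φ is false.
For instance, at 3:
  At 3: \Box p requires p at every successor {7}.
    At 7: p is true.
  So \Box p is true at 3.
Satisfying worlds: {3, 5}

3, 5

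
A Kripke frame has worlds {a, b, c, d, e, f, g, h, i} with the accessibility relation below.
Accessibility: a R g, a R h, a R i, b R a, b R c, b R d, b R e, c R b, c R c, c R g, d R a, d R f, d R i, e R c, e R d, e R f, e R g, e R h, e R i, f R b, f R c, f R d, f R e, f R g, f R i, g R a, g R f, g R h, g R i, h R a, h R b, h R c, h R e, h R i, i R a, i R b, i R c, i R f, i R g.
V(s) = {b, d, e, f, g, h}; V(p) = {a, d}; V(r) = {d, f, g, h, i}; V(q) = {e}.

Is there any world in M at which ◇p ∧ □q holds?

Recall that □ψ holds at a world iff ψ holds at every accessible world, and ◇ψ holds iff ψ holds at some accessible world.
Let φ = ◇p ∧ □q. Evaluate φ at each world:
  a (successors {g, h, i}): φ is false.
  b (successors {a, c, d, e}): φ is false.
  c (successors {b, c, g}): φ is false.
  d (successors {a, f, i}): φ is false.
  e (successors {c, d, f, g, h, i}): φ is false.
  f (successors {b, c, d, e, g, i}): φ is false.
  g (successors {a, f, h, i}): φ is false.
  h (successors {a, b, c, e, i}): φ is false.
  i (successors {a, b, c, f, g}): φ is false.
For instance, at e:
  At e: ◇p is true, □q is false, so ◇p ∧ □q is false.
    At e: ◇p requires p at some successor in {c, d, f, g, h, i}.
      p holds at d, so ◇p is true at e.
    At e: □q requires q at every successor {c, d, f, g, h, i}.
      q fails at c, so □q is false at e.

No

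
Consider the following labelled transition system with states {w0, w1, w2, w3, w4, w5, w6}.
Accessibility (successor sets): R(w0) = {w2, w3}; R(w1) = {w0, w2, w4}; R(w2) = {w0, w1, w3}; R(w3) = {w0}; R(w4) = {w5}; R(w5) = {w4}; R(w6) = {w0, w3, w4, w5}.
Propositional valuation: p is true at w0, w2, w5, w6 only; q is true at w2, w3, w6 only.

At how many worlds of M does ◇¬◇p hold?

2

Recall that ◇ψ holds at a world iff ψ holds at some accessible world.
Let φ = ◇¬◇p. Evaluate φ at each world:
  w0 (successors {w2, w3}): φ is false.
  w1 (successors {w0, w2, w4}): φ is false.
  w2 (successors {w0, w1, w3}): φ is false.
  w3 (successors {w0}): φ is false.
  w4 (successors {w5}): φ is true.
  w5 (successors {w4}): φ is false.
  w6 (successors {w0, w3, w4, w5}): φ is true.
For instance, at w1:
  At w1: ◇¬◇p requires ¬◇p at some successor in {w0, w2, w4}.
    At w0: ¬◇p is false.
    At w2: ¬◇p is false.
    At w4: ¬◇p is false.
  So ◇¬◇p is false at w1.
Satisfying worlds: {w4, w6}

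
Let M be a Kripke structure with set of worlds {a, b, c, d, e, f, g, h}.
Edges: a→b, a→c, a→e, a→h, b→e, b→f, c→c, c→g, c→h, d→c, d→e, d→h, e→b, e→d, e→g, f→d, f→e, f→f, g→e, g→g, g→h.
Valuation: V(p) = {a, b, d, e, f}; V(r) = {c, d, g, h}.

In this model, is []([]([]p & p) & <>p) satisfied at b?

At b: []([]([]p & p) & <>p) requires []([]p & p) & <>p at every successor {e, f}.
  []([]p & p) & <>p fails at e, so []([]([]p & p) & <>p) is false at b.
    At e: []([]p & p) is false, <>p is true, so []([]p & p) & <>p is false.
      At e: []([]p & p) requires []p & p at every successor {b, d, g}.
        []p & p fails at d, so []([]p & p) is false at e.
      At e: <>p requires p at some successor in {b, d, g}.
        p holds at b, so <>p is true at e.

No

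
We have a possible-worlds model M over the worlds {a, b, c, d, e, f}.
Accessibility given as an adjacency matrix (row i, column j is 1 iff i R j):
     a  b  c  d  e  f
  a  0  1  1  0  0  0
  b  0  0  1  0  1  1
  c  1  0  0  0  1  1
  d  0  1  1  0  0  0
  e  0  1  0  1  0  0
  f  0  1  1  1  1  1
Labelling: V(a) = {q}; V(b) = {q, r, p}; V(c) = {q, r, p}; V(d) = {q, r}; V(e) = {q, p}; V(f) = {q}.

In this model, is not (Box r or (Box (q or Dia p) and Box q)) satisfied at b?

At b: Box r or (Box (q or Dia p) and Box q) is true, so not (Box r or (Box (q or Dia p) and Box q)) is false.
  At b: Box r is false, Box (q or Dia p) and Box q is true, so Box r or (Box (q or Dia p) and Box q) is true.
    At b: Box r requires r at every successor {c, e, f}.
      r fails at e, so Box r is false at b.
    At b: Box (q or Dia p) is true, Box q is true, so Box (q or Dia p) and Box q is true.
      At b: Box (q or Dia p) requires q or Dia p at every successor {c, e, f}.
        At c: q or Dia p is true.
        At e: q or Dia p is true.
        At f: q or Dia p is true.
      So Box (q or Dia p) is true at b.
      At b: Box q requires q at every successor {c, e, f}.
        At c: q is true.
        At e: q is true.
        At f: q is true.
      So Box q is true at b.

No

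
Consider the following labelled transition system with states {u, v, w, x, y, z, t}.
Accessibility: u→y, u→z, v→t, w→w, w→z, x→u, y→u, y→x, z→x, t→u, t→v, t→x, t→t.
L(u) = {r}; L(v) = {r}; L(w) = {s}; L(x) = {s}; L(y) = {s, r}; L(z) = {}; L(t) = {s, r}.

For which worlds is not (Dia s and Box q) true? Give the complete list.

u, v, w, x, y, z, t

Let φ = not (Dia s and Box q). Evaluate φ at each world:
  u (successors {y, z}): φ is true.
  v (successors {t}): φ is true.
  w (successors {w, z}): φ is true.
  x (successors {u}): φ is true.
  y (successors {u, x}): φ is true.
  z (successors {x}): φ is true.
  t (successors {u, v, x, t}): φ is true.
For instance, at t:
  At t: Dia s and Box q is false, so not (Dia s and Box q) is true.
    At t: Dia s is true, Box q is false, so Dia s and Box q is false.
      At t: Dia s requires s at some successor in {u, v, x, t}.
        s holds at x, so Dia s is true at t.
      At t: Box q requires q at every successor {u, v, x, t}.
        q fails at u, so Box q is false at t.
Satisfying worlds: {u, v, w, x, y, z, t}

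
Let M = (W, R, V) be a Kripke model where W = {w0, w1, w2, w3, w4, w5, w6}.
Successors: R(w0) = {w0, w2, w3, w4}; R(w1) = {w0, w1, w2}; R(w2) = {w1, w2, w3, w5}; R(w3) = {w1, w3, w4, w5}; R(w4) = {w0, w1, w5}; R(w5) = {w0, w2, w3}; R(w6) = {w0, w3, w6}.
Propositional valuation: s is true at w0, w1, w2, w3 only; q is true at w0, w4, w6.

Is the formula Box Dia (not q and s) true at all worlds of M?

Yes

Let φ = Box Dia (not q and s). Evaluate φ at each world:
  w0 (successors {w0, w2, w3, w4}): φ is true.
  w1 (successors {w0, w1, w2}): φ is true.
  w2 (successors {w1, w2, w3, w5}): φ is true.
  w3 (successors {w1, w3, w4, w5}): φ is true.
  w4 (successors {w0, w1, w5}): φ is true.
  w5 (successors {w0, w2, w3}): φ is true.
  w6 (successors {w0, w3, w6}): φ is true.
For instance, at w1:
  At w1: Box Dia (not q and s) requires Dia (not q and s) at every successor {w0, w1, w2}.
      At w0: Dia (not q and s) requires not q and s at some successor in {w0, w2, w3, w4}.
        not q and s holds at w2, so Dia (not q and s) is true at w0.
      At w1: Dia (not q and s) requires not q and s at some successor in {w0, w1, w2}.
        not q and s holds at w1, so Dia (not q and s) is true at w1.
      At w2: Dia (not q and s) requires not q and s at some successor in {w1, w2, w3, w5}.
        not q and s holds at w1, so Dia (not q and s) is true at w2.
  So Box Dia (not q and s) is true at w1.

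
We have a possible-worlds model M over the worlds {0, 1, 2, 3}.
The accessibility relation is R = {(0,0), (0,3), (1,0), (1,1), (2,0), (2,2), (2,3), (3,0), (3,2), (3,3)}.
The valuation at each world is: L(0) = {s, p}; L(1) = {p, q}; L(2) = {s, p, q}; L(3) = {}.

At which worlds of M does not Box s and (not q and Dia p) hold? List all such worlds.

0, 3

Let φ = not Box s and (not q and Dia p). Evaluate φ at each world:
  0 (successors {0, 3}): φ is true.
  1 (successors {0, 1}): φ is false.
  2 (successors {0, 2, 3}): φ is false.
  3 (successors {0, 2, 3}): φ is true.
For instance, at 2:
  At 2: not Box s is true, not q and Dia p is false, so not Box s and (not q and Dia p) is false.
    At 2: Box s is false, so not Box s is true.
      At 2: Box s requires s at every successor {0, 2, 3}.
        s fails at 3, so Box s is false at 2.
    At 2: not q is false, Dia p is true, so not q and Dia p is false.
      At 2: Dia p requires p at some successor in {0, 2, 3}.
        p holds at 0, so Dia p is true at 2.
Satisfying worlds: {0, 3}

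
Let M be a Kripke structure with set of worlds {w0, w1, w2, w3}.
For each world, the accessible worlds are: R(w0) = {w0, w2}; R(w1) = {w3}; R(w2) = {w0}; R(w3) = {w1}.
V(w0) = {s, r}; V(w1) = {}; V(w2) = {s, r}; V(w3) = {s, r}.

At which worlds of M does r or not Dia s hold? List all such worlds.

Recall that Dia ψ holds at a world iff ψ holds at some accessible world.
Let φ = r or not Dia s. Evaluate φ at each world:
  w0 (successors {w0, w2}): φ is true.
  w1 (successors {w3}): φ is false.
  w2 (successors {w0}): φ is true.
  w3 (successors {w1}): φ is true.
For instance, at w2:
  At w2: r is true, not Dia s is false, so r or not Dia s is true.
    At w2: Dia s is true, so not Dia s is false.
      At w2: Dia s requires s at some successor in {w0}.
        s holds at w0, so Dia s is true at w2.
Satisfying worlds: {w0, w2, w3}

w0, w2, w3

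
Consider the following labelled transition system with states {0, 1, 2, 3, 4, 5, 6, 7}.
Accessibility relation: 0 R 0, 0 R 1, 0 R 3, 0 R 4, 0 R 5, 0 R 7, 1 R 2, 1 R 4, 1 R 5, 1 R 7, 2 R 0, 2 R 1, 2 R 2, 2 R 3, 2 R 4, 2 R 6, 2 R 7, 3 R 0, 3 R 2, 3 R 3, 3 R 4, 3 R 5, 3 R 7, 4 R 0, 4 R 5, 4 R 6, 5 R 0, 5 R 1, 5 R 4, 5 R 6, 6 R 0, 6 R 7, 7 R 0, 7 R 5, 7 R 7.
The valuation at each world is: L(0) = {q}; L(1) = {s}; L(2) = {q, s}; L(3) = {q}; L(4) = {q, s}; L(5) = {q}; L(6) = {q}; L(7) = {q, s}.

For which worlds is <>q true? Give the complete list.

Let φ = <>q. Evaluate φ at each world:
  0 (successors {0, 1, 3, 4, 5, 7}): φ is true.
  1 (successors {2, 4, 5, 7}): φ is true.
  2 (successors {0, 1, 2, 3, 4, 6, 7}): φ is true.
  3 (successors {0, 2, 3, 4, 5, 7}): φ is true.
  4 (successors {0, 5, 6}): φ is true.
  5 (successors {0, 1, 4, 6}): φ is true.
  6 (successors {0, 7}): φ is true.
  7 (successors {0, 5, 7}): φ is true.
For instance, at 0:
  At 0: <>q requires q at some successor in {0, 1, 3, 4, 5, 7}.
    q holds at 0, so <>q is true at 0.
Satisfying worlds: {0, 1, 2, 3, 4, 5, 6, 7}

0, 1, 2, 3, 4, 5, 6, 7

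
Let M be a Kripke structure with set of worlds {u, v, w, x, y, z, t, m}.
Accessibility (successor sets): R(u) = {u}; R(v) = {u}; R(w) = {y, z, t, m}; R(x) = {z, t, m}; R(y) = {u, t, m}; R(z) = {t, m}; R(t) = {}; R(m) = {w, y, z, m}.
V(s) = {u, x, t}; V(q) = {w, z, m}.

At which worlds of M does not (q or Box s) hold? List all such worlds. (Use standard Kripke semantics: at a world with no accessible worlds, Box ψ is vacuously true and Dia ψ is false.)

x, y

Let φ = not (q or Box s). Evaluate φ at each world:
  u (successors {u}): φ is false.
  v (successors {u}): φ is false.
  w (successors {y, z, t, m}): φ is false.
  x (successors {z, t, m}): φ is true.
  y (successors {u, t, m}): φ is true.
  z (successors {t, m}): φ is false.
  t (successors ∅): φ is false.
  m (successors {w, y, z, m}): φ is false.
For instance, at v:
  At v: q or Box s is true, so not (q or Box s) is false.
    At v: q is false, Box s is true, so q or Box s is true.
      At v: Box s requires s at every successor {u}.
        At u: s is true.
      So Box s is true at v.
Satisfying worlds: {x, y}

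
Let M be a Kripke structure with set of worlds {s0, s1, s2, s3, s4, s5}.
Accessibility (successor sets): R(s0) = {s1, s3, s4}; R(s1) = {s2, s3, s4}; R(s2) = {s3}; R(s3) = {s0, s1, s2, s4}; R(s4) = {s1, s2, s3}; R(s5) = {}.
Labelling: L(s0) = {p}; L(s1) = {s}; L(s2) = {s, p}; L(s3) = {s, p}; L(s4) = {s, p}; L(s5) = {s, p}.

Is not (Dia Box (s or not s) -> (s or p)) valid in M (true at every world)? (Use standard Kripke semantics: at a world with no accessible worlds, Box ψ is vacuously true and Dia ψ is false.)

Let φ = not (Dia Box (s or not s) -> (s or p)). Evaluate φ at each world:
  s0 (successors {s1, s3, s4}): φ is false.
  s1 (successors {s2, s3, s4}): φ is false.
  s2 (successors {s3}): φ is false.
  s3 (successors {s0, s1, s2, s4}): φ is false.
  s4 (successors {s1, s2, s3}): φ is false.
  s5 (successors ∅): φ is false.
Detail at s0 (counterexample):
  At s0: Dia Box (s or not s) -> (s or p) is true, so not (Dia Box (s or not s) -> (s or p)) is false.
    At s0: Dia Box (s or not s) is true, s or p is true, so Dia Box (s or not s) -> (s or p) is true.
      At s0: Dia Box (s or not s) requires Box (s or not s) at some successor in {s1, s3, s4}.
        Box (s or not s) holds at s1, so Dia Box (s or not s) is true at s0.

No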